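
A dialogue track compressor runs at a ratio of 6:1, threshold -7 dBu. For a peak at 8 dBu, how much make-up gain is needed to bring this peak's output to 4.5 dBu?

9 dB

Overshoot 15 dB → 15/6 = 2.5 dB after compression, so the compressed level is -7 + 2.5 = -4.5 dBu.
Make-up = target − compressed = 4.5 − (-4.5) = 9 dB.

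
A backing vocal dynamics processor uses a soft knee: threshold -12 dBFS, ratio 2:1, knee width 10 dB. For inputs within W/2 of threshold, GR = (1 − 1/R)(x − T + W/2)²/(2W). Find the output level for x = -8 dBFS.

x − T + W/2 = -8 − (-12) + 5 = 9.
GR = (1 − 1/2) × 9² / 20 = 0.5 × 81 / 20 = 2.025 dB.
Output = -8 − 2.025 = -10.025 dBFS.

-10.025 dBFS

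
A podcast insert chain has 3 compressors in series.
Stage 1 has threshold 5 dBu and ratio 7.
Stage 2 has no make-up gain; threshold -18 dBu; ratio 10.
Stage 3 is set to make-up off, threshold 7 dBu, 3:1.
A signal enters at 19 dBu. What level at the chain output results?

-15.5 dBu

Stage 1: 14 dB above 5 dBu, reduced 7:1 to 2 dB above → 7 dBu.
Stage 2: 7 dBu is 25 dB over -18 dBu; at 10:1 that becomes 2.5 dB over, giving -15.5 dBu.
Stage 3: below threshold (-15.5 ≤ 7); passes unchanged; output -15.5 dBu.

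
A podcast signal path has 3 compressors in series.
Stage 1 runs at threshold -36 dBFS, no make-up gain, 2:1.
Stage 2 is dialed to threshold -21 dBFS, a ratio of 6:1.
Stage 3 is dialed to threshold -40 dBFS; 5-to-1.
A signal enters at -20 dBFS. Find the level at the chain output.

Stage 1: overshoot 16 dB → 16/2 = 8 dB → -28 dBFS.
Stage 2: -28 dBFS ≤ -21 dBFS, so stage 2 doesn't engage; output -28 dBFS.
Stage 3: 12 dB above -40 dBFS, reduced 5:1 to 2.4 dB above → -37.6 dBFS.

-37.6 dBFS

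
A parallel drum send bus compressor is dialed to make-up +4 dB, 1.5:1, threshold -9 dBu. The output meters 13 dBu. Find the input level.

Stripping the +4 dB make-up gives 9 dBu at the gain stage.
The compressed level sits 9 − (-9) = 18 dB over threshold.
Before 1.5:1 compression the overshoot was 18 × 1.5 = 27 dB, so input = -9 + 27 = 18 dBu.

18 dBu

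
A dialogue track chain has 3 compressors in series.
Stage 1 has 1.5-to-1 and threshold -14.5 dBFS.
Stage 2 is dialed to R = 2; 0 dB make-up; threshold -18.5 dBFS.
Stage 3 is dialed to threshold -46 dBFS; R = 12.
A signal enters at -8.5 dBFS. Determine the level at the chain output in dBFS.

-43.375 dBFS

Stage 1: 6 dB above -14.5 dBFS, reduced 1.5:1 to 4 dB above → -10.5 dBFS.
Stage 2: 8 dB above -18.5 dBFS, reduced 2:1 to 4 dB above → -14.5 dBFS.
Stage 3: 31.5 dB above -46 dBFS, reduced 12:1 to 2.625 dB above → -43.375 dBFS.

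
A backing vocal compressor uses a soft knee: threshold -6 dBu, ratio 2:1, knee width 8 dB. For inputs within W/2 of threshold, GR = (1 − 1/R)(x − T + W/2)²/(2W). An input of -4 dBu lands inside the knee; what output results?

-5.125 dBu

x − T + W/2 = -4 − (-6) + 4 = 6.
GR = (1 − 1/2) × 6² / 16 = 0.5 × 36 / 16 = 1.125 dB.
Output = -4 − 1.125 = -5.125 dBu.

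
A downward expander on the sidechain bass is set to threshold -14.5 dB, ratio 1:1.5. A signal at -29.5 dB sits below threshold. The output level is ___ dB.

Below threshold, a 1:1.5 expander applies gain = (1.5−1)×(T − x) of attenuation.
(1.5−1) × 15 = 7.5 dB, so output = -29.5 − 7.5 = -37 dB.

-37 dB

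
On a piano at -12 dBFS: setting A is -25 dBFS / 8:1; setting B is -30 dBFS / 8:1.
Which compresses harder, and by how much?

A: overshoot 13 dB → output overshoot 1.625 dB → GR 11.375 dB.
B: overshoot 18 dB → output overshoot 2.25 dB → GR 15.75 dB.
B applies 4.375 dB more gain reduction.

B, by 4.375 dB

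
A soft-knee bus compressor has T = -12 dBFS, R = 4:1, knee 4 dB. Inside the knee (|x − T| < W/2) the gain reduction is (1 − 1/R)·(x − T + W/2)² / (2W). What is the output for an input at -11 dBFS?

x − T + W/2 = -11 − (-12) + 2 = 3.
GR = (1 − 1/4) × 3² / 8 = 0.75 × 9 / 8 = 0.84375 dB.
Output = -11 − 0.84375 = -11.84375 dBFS.

-11.84375 dBFS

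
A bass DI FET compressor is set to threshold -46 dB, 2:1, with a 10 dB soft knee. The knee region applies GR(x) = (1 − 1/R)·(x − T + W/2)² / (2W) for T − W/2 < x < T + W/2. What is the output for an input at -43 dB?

x − T + W/2 = -43 − (-46) + 5 = 8.
GR = (1 − 1/2) × 8² / 20 = 0.5 × 64 / 20 = 1.6 dB.
Output = -43 − 1.6 = -44.6 dB.

-44.6 dB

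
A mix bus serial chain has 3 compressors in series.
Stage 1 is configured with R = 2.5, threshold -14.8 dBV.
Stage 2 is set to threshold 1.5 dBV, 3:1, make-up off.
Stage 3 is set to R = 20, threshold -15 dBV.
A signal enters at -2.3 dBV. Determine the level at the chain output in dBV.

-14.74 dBV

Stage 1: overshoot 12.5 dB → 12.5/2.5 = 5 dB → -9.8 dBV.
Stage 2: below threshold (-9.8 ≤ 1.5); passes unchanged; output -9.8 dBV.
Stage 3: 5.2 dB above -15 dBV, reduced 20:1 to 0.26 dB above → -14.74 dBV.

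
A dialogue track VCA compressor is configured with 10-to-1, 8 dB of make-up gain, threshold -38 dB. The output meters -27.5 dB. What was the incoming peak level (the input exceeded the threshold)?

Before make-up, the level was -27.5 − 8 = -35.5 dB.
That's 2.5 dB above the -38 dB threshold.
Undo the ratio: input overshoot = 2.5 × 10 = 25 dB, giving input = -13 dB.

-13 dB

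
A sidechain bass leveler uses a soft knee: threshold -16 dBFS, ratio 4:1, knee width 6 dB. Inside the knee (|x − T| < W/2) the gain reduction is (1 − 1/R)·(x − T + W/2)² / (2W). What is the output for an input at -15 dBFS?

-16 dBFS

x − T + W/2 = -15 − (-16) + 3 = 4.
GR = (1 − 1/4) × 4² / 12 = 0.75 × 16 / 12 = 1 dB.
Output = -15 − 1 = -16 dBFS.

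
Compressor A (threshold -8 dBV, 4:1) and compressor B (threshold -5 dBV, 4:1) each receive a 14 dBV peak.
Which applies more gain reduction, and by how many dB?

A: overshoot 22 dB → output overshoot 5.5 dB → GR 16.5 dB.
B: overshoot 19 dB → output overshoot 4.75 dB → GR 14.25 dB.
A reduces 2.25 dB more.

A, by 2.25 dB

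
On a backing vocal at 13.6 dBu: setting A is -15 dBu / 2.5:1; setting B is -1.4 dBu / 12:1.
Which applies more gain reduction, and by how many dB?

A: GR = 28.6 − 28.6/2.5 = 17.16 dB.
B: GR = 15 − 15/12 = 13.75 dB.
A reduces 3.41 dB more.

A, by 3.41 dB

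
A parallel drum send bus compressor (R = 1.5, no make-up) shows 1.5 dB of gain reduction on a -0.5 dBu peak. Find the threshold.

-5 dBu

Input is 4.5 dB above T (since output overshoot × R = input overshoot: (-2 − T)·1.5 = -0.5 − T gives T = -5 dBu).
Check: -5 + (-0.5 − (-5))/1.5 = -5 + 3 = -2 dBu. ✓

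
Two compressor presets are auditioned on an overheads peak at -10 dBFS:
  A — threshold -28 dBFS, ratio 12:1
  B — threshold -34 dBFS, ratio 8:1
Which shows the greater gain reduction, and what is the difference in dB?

A: 18 dB over, compressed to 1.5 dB over, so 16.5 dB of GR.
B: 24 dB over, compressed to 3 dB over, so 21 dB of GR.
B reduces 4.5 dB more.

B, by 4.5 dB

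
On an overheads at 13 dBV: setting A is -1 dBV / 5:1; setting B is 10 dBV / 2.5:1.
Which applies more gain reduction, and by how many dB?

A: GR = 14 − 14/5 = 11.2 dB.
B: GR = 3 − 3/2.5 = 1.8 dB.
A reduces 9.4 dB more.

A, by 9.4 dB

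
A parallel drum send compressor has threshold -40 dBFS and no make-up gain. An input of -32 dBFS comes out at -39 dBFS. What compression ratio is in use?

8:1

Input overshoot = -32 − (-40) = 8 dB; output overshoot = -39 − (-40) = 1 dB.
Ratio = 8 / 1 = 8.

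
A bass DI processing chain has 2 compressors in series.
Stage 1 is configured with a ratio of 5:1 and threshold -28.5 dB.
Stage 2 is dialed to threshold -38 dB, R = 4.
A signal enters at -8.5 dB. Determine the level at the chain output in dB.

-34.625 dB

Stage 1: -8.5 dB is 20 dB over -28.5 dB; at 5:1 that becomes 4 dB over, giving -24.5 dB.
Stage 2: overshoot 13.5 dB → 13.5/4 = 3.375 dB → -34.625 dB.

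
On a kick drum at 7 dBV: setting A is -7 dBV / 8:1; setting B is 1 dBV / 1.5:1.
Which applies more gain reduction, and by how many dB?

A, by 10.25 dB

A: overshoot 14 dB → output overshoot 1.75 dB → GR 12.25 dB.
B: overshoot 6 dB → output overshoot 4 dB → GR 2 dB.
A reduces 10.25 dB more.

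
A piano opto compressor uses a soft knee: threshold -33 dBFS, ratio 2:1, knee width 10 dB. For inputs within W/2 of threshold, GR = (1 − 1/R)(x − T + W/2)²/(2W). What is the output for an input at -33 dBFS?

x − T + W/2 = -33 − (-33) + 5 = 5.
GR = (1 − 1/2) × 5² / 20 = 0.5 × 25 / 20 = 0.625 dB.
Output = -33 − 0.625 = -33.625 dBFS.

-33.625 dBFS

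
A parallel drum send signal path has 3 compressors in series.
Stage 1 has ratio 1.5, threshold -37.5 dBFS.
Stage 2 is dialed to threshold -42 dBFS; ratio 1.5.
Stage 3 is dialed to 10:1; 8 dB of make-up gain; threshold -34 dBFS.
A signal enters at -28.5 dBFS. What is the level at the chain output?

-27 dBFS

Stage 1: -28.5 dBFS is 9 dB over -37.5 dBFS; at 1.5:1 that becomes 6 dB over, giving -31.5 dBFS.
Stage 2: 10.5 dB above -42 dBFS, reduced 1.5:1 to 7 dB above → -35 dBFS.
Stage 3: -35 dBFS ≤ -34 dBFS, so stage 3 doesn't engage; make-up brings it to -27 dBFS.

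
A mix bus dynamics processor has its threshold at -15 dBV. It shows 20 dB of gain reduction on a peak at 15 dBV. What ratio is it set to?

Input overshoot = 15 − (-15) = 30 dB.
Output overshoot = 30 − 20 = 10 dB.
Ratio = input overshoot / output overshoot = 30 / 10 = 3.

3:1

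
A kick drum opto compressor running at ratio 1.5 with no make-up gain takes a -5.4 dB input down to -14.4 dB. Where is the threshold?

-32.4 dB

Input is 27 dB above T (since output overshoot × R = input overshoot: (-14.4 − T)·1.5 = -5.4 − T gives T = -32.4 dB).
Check: -32.4 + (-5.4 − (-32.4))/1.5 = -32.4 + 18 = -14.4 dB. ✓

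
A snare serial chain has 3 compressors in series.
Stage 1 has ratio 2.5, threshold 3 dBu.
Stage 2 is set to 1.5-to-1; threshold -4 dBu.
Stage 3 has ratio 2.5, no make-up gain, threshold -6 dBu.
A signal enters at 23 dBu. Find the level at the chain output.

Stage 1: 20 dB above 3 dBu, reduced 2.5:1 to 8 dB above → 11 dBu.
Stage 2: 15 dB above -4 dBu, reduced 1.5:1 to 10 dB above → 6 dBu.
Stage 3: overshoot 12 dB → 12/2.5 = 4.8 dB → -1.2 dBu.

-1.2 dBu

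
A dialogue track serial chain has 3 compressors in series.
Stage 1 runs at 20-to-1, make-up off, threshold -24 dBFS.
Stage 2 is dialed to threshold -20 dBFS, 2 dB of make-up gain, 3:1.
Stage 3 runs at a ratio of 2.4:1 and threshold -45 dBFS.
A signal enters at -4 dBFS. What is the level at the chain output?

-35 dBFS

Stage 1: -4 dBFS is 20 dB over -24 dBFS; at 20:1 that becomes 1 dB over, giving -23 dBFS.
Stage 2: below threshold (-23 ≤ -20); passes unchanged; make-up brings it to -21 dBFS.
Stage 3: 24 dB above -45 dBFS, reduced 2.4:1 to 10 dB above → -35 dBFS.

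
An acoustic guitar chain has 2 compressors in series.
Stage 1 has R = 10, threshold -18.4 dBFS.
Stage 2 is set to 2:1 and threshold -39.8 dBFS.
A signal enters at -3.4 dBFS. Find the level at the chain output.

-28.35 dBFS

Stage 1: overshoot 15 dB → 15/10 = 1.5 dB → -16.9 dBFS.
Stage 2: -16.9 dBFS is 22.9 dB over -39.8 dBFS; at 2:1 that becomes 11.45 dB over, giving -28.35 dBFS.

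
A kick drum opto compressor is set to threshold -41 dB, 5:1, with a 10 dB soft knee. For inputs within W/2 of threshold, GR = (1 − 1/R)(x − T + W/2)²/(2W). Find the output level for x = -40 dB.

x − T + W/2 = -40 − (-41) + 5 = 6.
GR = (1 − 1/5) × 6² / 20 = 0.8 × 36 / 20 = 1.44 dB.
Output = -40 − 1.44 = -41.44 dB.

-41.44 dB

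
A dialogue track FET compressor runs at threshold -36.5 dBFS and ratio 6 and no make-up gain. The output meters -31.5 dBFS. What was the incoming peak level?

The compressed level sits -31.5 − (-36.5) = 5 dB over threshold.
Undo the ratio: input overshoot = 5 × 6 = 30 dB, giving input = -6.5 dBFS.

-6.5 dBFS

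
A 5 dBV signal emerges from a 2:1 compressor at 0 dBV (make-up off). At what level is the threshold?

-5 dBV

Input is 10 dB above T (since output overshoot × R = input overshoot: (0 − T)·2 = 5 − T gives T = -5 dBV).
Check: -5 + (5 − (-5))/2 = -5 + 5 = 0 dBV. ✓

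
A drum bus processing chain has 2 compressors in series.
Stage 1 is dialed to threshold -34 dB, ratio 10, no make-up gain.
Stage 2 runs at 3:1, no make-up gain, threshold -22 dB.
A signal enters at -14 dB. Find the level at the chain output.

Stage 1: overshoot 20 dB → 20/10 = 2 dB → -32 dB.
Stage 2: below threshold (-32 ≤ -22); passes unchanged; output -32 dB.

-32 dB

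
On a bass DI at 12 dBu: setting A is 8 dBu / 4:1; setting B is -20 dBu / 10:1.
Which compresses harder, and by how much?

B, by 25.8 dB

A: 4 dB over, compressed to 1 dB over, so 3 dB of GR.
B: 32 dB over, compressed to 3.2 dB over, so 28.8 dB of GR.
B applies 25.8 dB more gain reduction.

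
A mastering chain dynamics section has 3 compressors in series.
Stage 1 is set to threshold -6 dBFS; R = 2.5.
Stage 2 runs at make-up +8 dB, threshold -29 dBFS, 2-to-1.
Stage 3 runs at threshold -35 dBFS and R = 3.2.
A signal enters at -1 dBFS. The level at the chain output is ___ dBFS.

-26.71875 dBFS

Stage 1: -1 dBFS is 5 dB over -6 dBFS; at 2.5:1 that becomes 2 dB over, giving -4 dBFS.
Stage 2: -4 dBFS is 25 dB over -29 dBFS; at 2:1 that becomes 12.5 dB over, giving -16.5 dBFS; +8 dB make-up → -8.5 dBFS.
Stage 3: 26.5 dB above -35 dBFS, reduced 3.2:1 to 8.28125 dB above → -26.71875 dBFS.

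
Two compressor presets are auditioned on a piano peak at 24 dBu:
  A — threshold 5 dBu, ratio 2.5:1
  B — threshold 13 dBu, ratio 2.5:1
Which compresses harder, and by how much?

A, by 4.8 dB

A: GR = 19 − 19/2.5 = 11.4 dB.
B: GR = 11 − 11/2.5 = 6.6 dB.
A reduces 4.8 dB more.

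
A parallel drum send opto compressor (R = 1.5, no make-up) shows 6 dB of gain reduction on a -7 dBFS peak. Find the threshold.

-25 dBFS

Let T be the threshold. Output overshoot = (input overshoot)/R, so -13 − T = (-7 − T)/1.5.
1.5·(-13 − T) = -7 − T → 0.5·T = -19.5 − (-7) = -12.5.
T = -12.5/0.5 = -25 dBFS.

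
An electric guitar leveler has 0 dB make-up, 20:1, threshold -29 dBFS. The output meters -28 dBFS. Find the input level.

That's 1 dB above the -29 dBFS threshold.
Input overshoot = R × output overshoot = 20 dB → input = -29 + 20 = -9 dBFS.

-9 dBFS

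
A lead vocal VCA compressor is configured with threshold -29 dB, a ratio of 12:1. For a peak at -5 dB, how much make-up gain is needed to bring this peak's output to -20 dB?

Without make-up, output = threshold + overshoot/12 = -29 + 2 = -27 dB.
Gap to target: 7 dB.

7 dB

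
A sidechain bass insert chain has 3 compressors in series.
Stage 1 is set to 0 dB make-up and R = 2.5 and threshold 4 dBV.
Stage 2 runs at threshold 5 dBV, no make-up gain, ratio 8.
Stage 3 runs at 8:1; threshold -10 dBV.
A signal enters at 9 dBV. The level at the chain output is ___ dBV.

Stage 1: 9 dBV is 5 dB over 4 dBV; at 2.5:1 that becomes 2 dB over, giving 6 dBV.
Stage 2: overshoot 1 dB → 1/8 = 0.125 dB → 5.125 dBV.
Stage 3: 5.125 dBV is 15.125 dB over -10 dBV; at 8:1 that becomes 1.890625 dB over, giving -8.109375 dBV.

-8.109375 dBV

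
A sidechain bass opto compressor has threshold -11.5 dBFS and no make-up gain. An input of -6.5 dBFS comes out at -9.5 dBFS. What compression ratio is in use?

2.5:1

Input overshoot = -6.5 − (-11.5) = 5 dB; output overshoot = -9.5 − (-11.5) = 2 dB.
Ratio = 5 / 2 = 2.5.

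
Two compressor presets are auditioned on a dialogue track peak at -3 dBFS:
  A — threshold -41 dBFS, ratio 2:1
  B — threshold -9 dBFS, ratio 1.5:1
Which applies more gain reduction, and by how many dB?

A, by 17 dB

A: overshoot 38 dB → output overshoot 19 dB → GR 19 dB.
B: overshoot 6 dB → output overshoot 4 dB → GR 2 dB.
A reduces 17 dB more.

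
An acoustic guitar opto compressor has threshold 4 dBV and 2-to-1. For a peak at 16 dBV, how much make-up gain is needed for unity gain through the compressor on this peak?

6 dB

Overshoot 12 dB → 12/2 = 6 dB after compression, so the compressed level is 4 + 6 = 10 dBV.
Make-up = target − compressed = 16 − 10 = 6 dB.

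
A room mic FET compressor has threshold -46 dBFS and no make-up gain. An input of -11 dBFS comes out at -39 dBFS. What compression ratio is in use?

5:1

Input overshoot = -11 − (-46) = 35 dB; output overshoot = -39 − (-46) = 7 dB.
Ratio = 35 / 7 = 5.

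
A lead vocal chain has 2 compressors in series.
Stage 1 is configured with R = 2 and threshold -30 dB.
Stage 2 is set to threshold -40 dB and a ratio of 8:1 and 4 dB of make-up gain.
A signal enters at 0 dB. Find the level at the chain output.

-32.875 dB

Stage 1: 30 dB above -30 dB, reduced 2:1 to 15 dB above → -15 dB.
Stage 2: -15 dB is 25 dB over -40 dB; at 8:1 that becomes 3.125 dB over, giving -36.875 dB; +4 dB make-up → -32.875 dB.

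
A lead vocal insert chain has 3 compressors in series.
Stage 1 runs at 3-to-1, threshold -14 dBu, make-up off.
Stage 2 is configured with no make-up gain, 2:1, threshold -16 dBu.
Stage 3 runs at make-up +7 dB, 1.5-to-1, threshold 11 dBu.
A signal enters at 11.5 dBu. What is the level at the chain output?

-3.75 dBu

Stage 1: 25.5 dB above -14 dBu, reduced 3:1 to 8.5 dB above → -5.5 dBu.
Stage 2: -5.5 dBu is 10.5 dB over -16 dBu; at 2:1 that becomes 5.25 dB over, giving -10.75 dBu.
Stage 3: below threshold (-10.75 ≤ 11); passes unchanged; make-up brings it to -3.75 dBu.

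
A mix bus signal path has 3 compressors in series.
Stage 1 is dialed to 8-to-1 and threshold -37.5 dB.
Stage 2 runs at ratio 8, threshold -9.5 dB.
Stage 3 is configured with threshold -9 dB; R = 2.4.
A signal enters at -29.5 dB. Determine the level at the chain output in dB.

-36.5 dB

Stage 1: 8 dB above -37.5 dB, reduced 8:1 to 1 dB above → -36.5 dB.
Stage 2: -36.5 dB ≤ -9.5 dB, so stage 2 doesn't engage; output -36.5 dB.
Stage 3: -36.5 dB is at or below the -9 dB threshold — no compression; output -36.5 dB.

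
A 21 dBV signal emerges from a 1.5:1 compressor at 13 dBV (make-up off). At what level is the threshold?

Input is 24 dB above T (since output overshoot × R = input overshoot: (13 − T)·1.5 = 21 − T gives T = -3 dBV).
Check: -3 + (21 − (-3))/1.5 = -3 + 16 = 13 dBV. ✓

-3 dBV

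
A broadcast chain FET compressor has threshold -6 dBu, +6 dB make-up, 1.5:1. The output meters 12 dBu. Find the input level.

12 dBu

Stripping the +6 dB make-up gives 6 dBu at the gain stage.
Post-compression overshoot = 6 − (-6) = 12 dB.
Undo the ratio: input overshoot = 12 × 1.5 = 18 dB, giving input = 12 dBu.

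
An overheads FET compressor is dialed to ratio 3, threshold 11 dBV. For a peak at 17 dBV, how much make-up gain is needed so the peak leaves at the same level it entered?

Without make-up, output = threshold + overshoot/3 = 11 + 2 = 13 dBV.
Gap to target: 4 dB.

4 dB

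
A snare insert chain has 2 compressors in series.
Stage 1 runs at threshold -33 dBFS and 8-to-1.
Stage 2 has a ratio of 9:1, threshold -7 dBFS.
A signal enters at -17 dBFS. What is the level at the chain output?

-31 dBFS

Stage 1: overshoot 16 dB → 16/8 = 2 dB → -31 dBFS.
Stage 2: -31 dBFS ≤ -7 dBFS, so stage 2 doesn't engage; output -31 dBFS.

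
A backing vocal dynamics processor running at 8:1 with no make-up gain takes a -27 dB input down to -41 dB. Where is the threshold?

-43 dB

Let T be the threshold. Output overshoot = (input overshoot)/R, so -41 − T = (-27 − T)/8.
8·(-41 − T) = -27 − T → 7·T = -328 − (-27) = -301.
T = -301/7 = -43 dB.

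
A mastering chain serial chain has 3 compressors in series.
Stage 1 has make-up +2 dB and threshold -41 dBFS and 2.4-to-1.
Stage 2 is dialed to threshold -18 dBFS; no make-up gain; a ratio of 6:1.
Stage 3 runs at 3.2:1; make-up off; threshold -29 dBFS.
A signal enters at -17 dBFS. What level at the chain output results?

Stage 1: overshoot 24 dB → 24/2.4 = 10 dB → -31 dBFS; +2 dB make-up → -29 dBFS.
Stage 2: -29 dBFS is at or below the -18 dBFS threshold — no compression; output -29 dBFS.
Stage 3: -29 dBFS ≤ -29 dBFS, so stage 3 doesn't engage; output -29 dBFS.

-29 dBFS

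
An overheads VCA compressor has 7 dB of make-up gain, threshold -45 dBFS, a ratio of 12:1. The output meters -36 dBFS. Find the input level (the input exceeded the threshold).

Before make-up, the level was -36 − 7 = -43 dBFS.
Post-compression overshoot = -43 − (-45) = 2 dB.
Undo the ratio: input overshoot = 2 × 12 = 24 dB, giving input = -21 dBFS.

-21 dBFS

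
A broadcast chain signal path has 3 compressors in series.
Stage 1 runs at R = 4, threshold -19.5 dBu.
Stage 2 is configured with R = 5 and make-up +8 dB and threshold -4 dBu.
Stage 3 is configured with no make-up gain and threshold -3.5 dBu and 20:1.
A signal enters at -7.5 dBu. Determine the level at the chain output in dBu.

-8.5 dBu

Stage 1: 12 dB above -19.5 dBu, reduced 4:1 to 3 dB above → -16.5 dBu.
Stage 2: -16.5 dBu ≤ -4 dBu, so stage 2 doesn't engage; make-up brings it to -8.5 dBu.
Stage 3: -8.5 dBu is at or below the -3.5 dBu threshold — no compression; output -8.5 dBu.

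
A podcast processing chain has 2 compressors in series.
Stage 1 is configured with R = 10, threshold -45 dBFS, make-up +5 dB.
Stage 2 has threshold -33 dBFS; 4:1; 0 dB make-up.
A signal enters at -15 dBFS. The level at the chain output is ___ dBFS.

Stage 1: -15 dBFS is 30 dB over -45 dBFS; at 10:1 that becomes 3 dB over, giving -42 dBFS; +5 dB make-up → -37 dBFS.
Stage 2: -37 dBFS ≤ -33 dBFS, so stage 2 doesn't engage; output -37 dBFS.

-37 dBFS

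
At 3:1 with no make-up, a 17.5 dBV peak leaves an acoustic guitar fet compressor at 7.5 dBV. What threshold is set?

2.5 dBV

Gain reduction = 17.5 − 7.5 = 10 dB; output overshoot = GR / (R − 1) = 10 / 2 = 5 dB.
Threshold = output − output overshoot = 7.5 − 5 = 2.5 dBV.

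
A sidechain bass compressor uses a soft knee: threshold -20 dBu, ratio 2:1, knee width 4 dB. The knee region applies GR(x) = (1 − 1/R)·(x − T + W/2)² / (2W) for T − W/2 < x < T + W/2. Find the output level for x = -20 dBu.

x − T + W/2 = -20 − (-20) + 2 = 2.
GR = (1 − 1/2) × 2² / 8 = 0.5 × 4 / 8 = 0.25 dB.
Output = -20 − 0.25 = -20.25 dBu.

-20.25 dBu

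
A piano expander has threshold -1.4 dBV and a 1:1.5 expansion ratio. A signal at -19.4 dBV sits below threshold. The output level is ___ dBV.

The input is 18 dB below the -1.4 dBV threshold.
A 1:1.5 expander multiplies undershoot by 1.5: 18 × 1.5 = 27 dB below threshold.
Output = -1.4 − 27 = -28.4 dBV.

-28.4 dBV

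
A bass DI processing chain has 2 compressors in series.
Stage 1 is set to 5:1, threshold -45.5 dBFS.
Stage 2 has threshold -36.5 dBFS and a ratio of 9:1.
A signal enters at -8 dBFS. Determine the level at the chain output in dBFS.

-38 dBFS

Stage 1: overshoot 37.5 dB → 37.5/5 = 7.5 dB → -38 dBFS.
Stage 2: -38 dBFS is at or below the -36.5 dBFS threshold — no compression; output -38 dBFS.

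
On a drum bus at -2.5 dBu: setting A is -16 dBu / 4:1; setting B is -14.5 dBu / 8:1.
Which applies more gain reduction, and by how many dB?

A: overshoot 13.5 dB → output overshoot 3.375 dB → GR 10.125 dB.
B: overshoot 12 dB → output overshoot 1.5 dB → GR 10.5 dB.
B reduces 0.375 dB more.

B, by 0.375 dB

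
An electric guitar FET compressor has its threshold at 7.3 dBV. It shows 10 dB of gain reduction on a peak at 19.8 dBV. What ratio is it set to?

5:1

Input overshoot = 19.8 − 7.3 = 12.5 dB.
Output overshoot = 12.5 − 10 = 2.5 dB.
Ratio = input overshoot / output overshoot = 12.5 / 2.5 = 5.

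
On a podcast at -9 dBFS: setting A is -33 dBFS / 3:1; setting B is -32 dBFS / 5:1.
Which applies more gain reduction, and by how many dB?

A: GR = 24 − 24/3 = 16 dB.
B: GR = 23 − 23/5 = 18.4 dB.
Difference: 2.4 dB in favour of B.

B, by 2.4 dB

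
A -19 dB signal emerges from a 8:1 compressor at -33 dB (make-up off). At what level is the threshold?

-35 dB

Let T be the threshold. Output overshoot = (input overshoot)/R, so -33 − T = (-19 − T)/8.
8·(-33 − T) = -19 − T → 7·T = -264 − (-19) = -245.
T = -245/7 = -35 dB.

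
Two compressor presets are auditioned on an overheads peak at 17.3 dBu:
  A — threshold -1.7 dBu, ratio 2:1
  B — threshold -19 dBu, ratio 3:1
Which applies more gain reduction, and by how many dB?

B, by 14.7 dB

A: GR = 19 − 19/2 = 9.5 dB.
B: GR = 36.3 − 36.3/3 = 24.2 dB.
Difference: 14.7 dB in favour of B.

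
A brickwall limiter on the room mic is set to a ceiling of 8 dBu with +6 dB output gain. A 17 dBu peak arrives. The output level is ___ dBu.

A brickwall limiter is an ∞:1 compressor: any input above the ceiling is clamped to 8 dBu.
Output gain then adds 6 dB: 8 + 6 = 14 dBu.

14 dBu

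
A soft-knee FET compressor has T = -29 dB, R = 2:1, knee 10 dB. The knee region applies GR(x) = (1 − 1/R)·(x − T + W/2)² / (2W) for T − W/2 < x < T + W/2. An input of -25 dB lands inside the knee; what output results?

-27.025 dB

x − T + W/2 = -25 − (-29) + 5 = 9.
GR = (1 − 1/2) × 9² / 20 = 0.5 × 81 / 20 = 2.025 dB.
Output = -25 − 2.025 = -27.025 dB.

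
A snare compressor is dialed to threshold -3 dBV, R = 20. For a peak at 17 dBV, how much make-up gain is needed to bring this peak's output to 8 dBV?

Overshoot 20 dB → 20/20 = 1 dB after compression, so the compressed level is -3 + 1 = -2 dBV.
Make-up = target − compressed = 8 − (-2) = 10 dB.

10 dB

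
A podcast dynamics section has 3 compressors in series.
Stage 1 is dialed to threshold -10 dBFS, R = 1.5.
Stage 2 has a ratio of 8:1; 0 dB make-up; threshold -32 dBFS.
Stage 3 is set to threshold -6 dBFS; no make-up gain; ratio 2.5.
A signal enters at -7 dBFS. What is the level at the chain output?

-29 dBFS

Stage 1: -7 dBFS is 3 dB over -10 dBFS; at 1.5:1 that becomes 2 dB over, giving -8 dBFS.
Stage 2: -8 dBFS is 24 dB over -32 dBFS; at 8:1 that becomes 3 dB over, giving -29 dBFS.
Stage 3: -29 dBFS is at or below the -6 dBFS threshold — no compression; output -29 dBFS.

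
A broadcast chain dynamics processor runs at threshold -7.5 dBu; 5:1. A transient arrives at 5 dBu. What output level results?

-5 dBu

The input is 12.5 dB above the -7.5 dBu threshold.
The 12.5 dB excess becomes 2.5 dB after 5:1 reduction.
Output = -7.5 + 2.5 = -5 dBu.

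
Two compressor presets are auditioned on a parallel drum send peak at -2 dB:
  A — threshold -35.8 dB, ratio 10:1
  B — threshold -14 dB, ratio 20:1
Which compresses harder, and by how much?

A: overshoot 33.8 dB → output overshoot 3.38 dB → GR 30.42 dB.
B: overshoot 12 dB → output overshoot 0.6 dB → GR 11.4 dB.
A applies 19.02 dB more gain reduction.

A, by 19.02 dB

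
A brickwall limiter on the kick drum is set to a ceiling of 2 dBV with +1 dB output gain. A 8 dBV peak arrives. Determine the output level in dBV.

3 dBV

A brickwall limiter is an ∞:1 compressor: any input above the ceiling is clamped to 2 dBV.
Output gain then adds 1 dB: 2 + 1 = 3 dBV.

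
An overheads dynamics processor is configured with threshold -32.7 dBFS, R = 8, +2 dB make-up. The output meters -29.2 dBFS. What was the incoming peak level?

Before make-up, the level was -29.2 − 2 = -31.2 dBFS.
The compressed level sits -31.2 − (-32.7) = 1.5 dB over threshold.
Undo the ratio: input overshoot = 1.5 × 8 = 12 dB, giving input = -20.7 dBFS.

-20.7 dBFS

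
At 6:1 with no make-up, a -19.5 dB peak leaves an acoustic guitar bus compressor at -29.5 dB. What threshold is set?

-31.5 dB

Gain reduction = -19.5 − (-29.5) = 10 dB; output overshoot = GR / (R − 1) = 10 / 5 = 2 dB.
Threshold = output − output overshoot = -29.5 − 2 = -31.5 dB.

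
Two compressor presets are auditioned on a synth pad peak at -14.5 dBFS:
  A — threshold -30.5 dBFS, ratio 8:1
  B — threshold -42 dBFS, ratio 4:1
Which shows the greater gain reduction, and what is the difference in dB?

A: 16 dB over, compressed to 2 dB over, so 14 dB of GR.
B: 27.5 dB over, compressed to 6.875 dB over, so 20.625 dB of GR.
Difference: 6.625 dB in favour of B.

B, by 6.625 dB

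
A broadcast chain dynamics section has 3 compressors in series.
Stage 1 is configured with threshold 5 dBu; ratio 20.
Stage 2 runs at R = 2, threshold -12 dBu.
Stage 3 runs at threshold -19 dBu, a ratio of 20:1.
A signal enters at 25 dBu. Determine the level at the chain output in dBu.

-18.2 dBu

Stage 1: 20 dB above 5 dBu, reduced 20:1 to 1 dB above → 6 dBu.
Stage 2: overshoot 18 dB → 18/2 = 9 dB → -3 dBu.
Stage 3: -3 dBu is 16 dB over -19 dBu; at 20:1 that becomes 0.8 dB over, giving -18.2 dBu.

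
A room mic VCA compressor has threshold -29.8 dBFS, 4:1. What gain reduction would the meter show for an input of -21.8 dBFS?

Overshoot = -21.8 − (-29.8) = 8 dB.
At 4:1, output sits 8/4 = 2 dB above threshold.
So the signal is attenuated by 8 − 2 = 6 dB.

6 dB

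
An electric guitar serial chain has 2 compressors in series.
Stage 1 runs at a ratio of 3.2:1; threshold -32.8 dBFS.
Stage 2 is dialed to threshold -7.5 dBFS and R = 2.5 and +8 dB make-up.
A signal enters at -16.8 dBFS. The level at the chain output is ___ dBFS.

Stage 1: 16 dB above -32.8 dBFS, reduced 3.2:1 to 5 dB above → -27.8 dBFS.
Stage 2: -27.8 dBFS is at or below the -7.5 dBFS threshold — no compression; make-up brings it to -19.8 dBFS.

-19.8 dBFS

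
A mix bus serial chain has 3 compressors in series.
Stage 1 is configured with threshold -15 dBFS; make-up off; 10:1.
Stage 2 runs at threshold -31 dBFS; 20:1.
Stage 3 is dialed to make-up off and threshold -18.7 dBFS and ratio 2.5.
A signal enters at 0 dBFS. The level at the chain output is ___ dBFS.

-30.125 dBFS

Stage 1: 0 dBFS is 15 dB over -15 dBFS; at 10:1 that becomes 1.5 dB over, giving -13.5 dBFS.
Stage 2: -13.5 dBFS is 17.5 dB over -31 dBFS; at 20:1 that becomes 0.875 dB over, giving -30.125 dBFS.
Stage 3: -30.125 dBFS is at or below the -18.7 dBFS threshold — no compression; output -30.125 dBFS.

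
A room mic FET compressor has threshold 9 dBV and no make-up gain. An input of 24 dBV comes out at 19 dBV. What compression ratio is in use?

Input overshoot = 24 − 9 = 15 dB; output overshoot = 19 − 9 = 10 dB.
Ratio = 15 / 10 = 1.5.

1.5:1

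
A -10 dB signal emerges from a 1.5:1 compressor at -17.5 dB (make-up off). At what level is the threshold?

Gain reduction = -10 − (-17.5) = 7.5 dB; output overshoot = GR / (R − 1) = 7.5 / 0.5 = 15 dB.
Threshold = output − output overshoot = -17.5 − 15 = -32.5 dB.

-32.5 dB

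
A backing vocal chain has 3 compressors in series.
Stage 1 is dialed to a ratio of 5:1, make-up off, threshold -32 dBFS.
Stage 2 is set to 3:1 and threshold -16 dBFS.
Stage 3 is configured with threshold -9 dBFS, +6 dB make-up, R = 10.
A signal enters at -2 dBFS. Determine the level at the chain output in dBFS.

Stage 1: 30 dB above -32 dBFS, reduced 5:1 to 6 dB above → -26 dBFS.
Stage 2: below threshold (-26 ≤ -16); passes unchanged; output -26 dBFS.
Stage 3: -26 dBFS ≤ -9 dBFS, so stage 3 doesn't engage; make-up brings it to -20 dBFS.

-20 dBFS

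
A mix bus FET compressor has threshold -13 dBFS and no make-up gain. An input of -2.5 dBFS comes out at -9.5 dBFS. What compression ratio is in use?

3:1

Input overshoot = -2.5 − (-13) = 10.5 dB; output overshoot = -9.5 − (-13) = 3.5 dB.
Ratio = 10.5 / 3.5 = 3.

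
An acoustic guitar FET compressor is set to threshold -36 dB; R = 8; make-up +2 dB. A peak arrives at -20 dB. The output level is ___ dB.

The input is 16 dB above the -36 dB threshold.
The 16 dB excess becomes 2 dB after 8:1 reduction.
So the level is -36 + 2 = -34 dB; make-up adds 2 dB, giving -32 dB.

-32 dB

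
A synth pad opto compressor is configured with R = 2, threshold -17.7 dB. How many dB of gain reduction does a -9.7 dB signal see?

Overshoot = -9.7 − (-17.7) = 8 dB.
At 2:1, output sits 8/2 = 4 dB above threshold.
Gain reduction = 8 − 4 = 4 dB.

4 dB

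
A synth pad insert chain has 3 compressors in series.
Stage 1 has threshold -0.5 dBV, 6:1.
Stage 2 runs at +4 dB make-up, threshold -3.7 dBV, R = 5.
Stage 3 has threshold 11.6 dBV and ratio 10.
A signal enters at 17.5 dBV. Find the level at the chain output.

Stage 1: overshoot 18 dB → 18/6 = 3 dB → 2.5 dBV.
Stage 2: 6.2 dB above -3.7 dBV, reduced 5:1 to 1.24 dB above → -2.46 dBV; +4 dB make-up → 1.54 dBV.
Stage 3: 1.54 dBV is at or below the 11.6 dBV threshold — no compression; output 1.54 dBV.

1.54 dBV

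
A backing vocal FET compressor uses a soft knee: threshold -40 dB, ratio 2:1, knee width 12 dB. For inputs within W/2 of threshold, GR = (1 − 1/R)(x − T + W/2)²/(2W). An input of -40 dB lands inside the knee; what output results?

x − T + W/2 = -40 − (-40) + 6 = 6.
GR = (1 − 1/2) × 6² / 24 = 0.5 × 36 / 24 = 0.75 dB.
Output = -40 − 0.75 = -40.75 dB.

-40.75 dB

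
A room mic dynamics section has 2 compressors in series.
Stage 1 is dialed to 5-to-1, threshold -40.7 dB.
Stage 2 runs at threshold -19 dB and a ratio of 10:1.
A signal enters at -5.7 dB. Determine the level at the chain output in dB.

Stage 1: 35 dB above -40.7 dB, reduced 5:1 to 7 dB above → -33.7 dB.
Stage 2: below threshold (-33.7 ≤ -19); passes unchanged; output -33.7 dB.

-33.7 dB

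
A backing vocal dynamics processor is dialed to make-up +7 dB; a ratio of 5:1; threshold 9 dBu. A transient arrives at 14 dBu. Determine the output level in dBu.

17 dBu

The input is 5 dB above the 9 dBu threshold.
5:1 compression reduces that to 5/5 = 1 dB over.
So the level is 9 + 1 = 10 dBu; make-up adds 7 dB, giving 17 dBu.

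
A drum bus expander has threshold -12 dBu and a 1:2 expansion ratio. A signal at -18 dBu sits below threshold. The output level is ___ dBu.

The input is 6 dB below the -12 dBu threshold.
A 1:2 expander multiplies undershoot by 2: 6 × 2 = 12 dB below threshold.
Output = -12 − 12 = -24 dBu.

-24 dBu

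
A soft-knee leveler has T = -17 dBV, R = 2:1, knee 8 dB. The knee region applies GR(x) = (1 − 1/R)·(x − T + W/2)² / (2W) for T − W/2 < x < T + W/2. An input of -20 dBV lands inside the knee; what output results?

-20.03125 dBV

x − T + W/2 = -20 − (-17) + 4 = 1.
GR = (1 − 1/2) × 1² / 16 = 0.5 × 1 / 16 = 0.03125 dB.
Output = -20 − 0.03125 = -20.03125 dBV.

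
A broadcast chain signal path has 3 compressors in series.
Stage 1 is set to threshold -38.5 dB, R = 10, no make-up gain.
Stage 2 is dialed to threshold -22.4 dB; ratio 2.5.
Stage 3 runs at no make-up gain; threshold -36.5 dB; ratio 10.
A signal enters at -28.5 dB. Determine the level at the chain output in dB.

Stage 1: overshoot 10 dB → 10/10 = 1 dB → -37.5 dB.
Stage 2: -37.5 dB is at or below the -22.4 dB threshold — no compression; output -37.5 dB.
Stage 3: -37.5 dB is at or below the -36.5 dB threshold — no compression; output -37.5 dB.

-37.5 dB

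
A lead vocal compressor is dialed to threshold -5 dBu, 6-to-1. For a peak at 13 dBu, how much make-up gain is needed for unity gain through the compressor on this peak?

15 dB

Without make-up, output = threshold + overshoot/6 = -5 + 3 = -2 dBu.
Gap to target: 15 dB.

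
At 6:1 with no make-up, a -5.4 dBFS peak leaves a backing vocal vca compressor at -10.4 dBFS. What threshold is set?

-11.4 dBFS

Input is 6 dB above T (since output overshoot × R = input overshoot: (-10.4 − T)·6 = -5.4 − T gives T = -11.4 dBFS).
Check: -11.4 + (-5.4 − (-11.4))/6 = -11.4 + 1 = -10.4 dBFS. ✓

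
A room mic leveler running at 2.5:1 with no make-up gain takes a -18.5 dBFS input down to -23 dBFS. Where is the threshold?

-26 dBFS

Let T be the threshold. Output overshoot = (input overshoot)/R, so -23 − T = (-18.5 − T)/2.5.
2.5·(-23 − T) = -18.5 − T → 1.5·T = -57.5 − (-18.5) = -39.
T = -39/1.5 = -26 dBFS.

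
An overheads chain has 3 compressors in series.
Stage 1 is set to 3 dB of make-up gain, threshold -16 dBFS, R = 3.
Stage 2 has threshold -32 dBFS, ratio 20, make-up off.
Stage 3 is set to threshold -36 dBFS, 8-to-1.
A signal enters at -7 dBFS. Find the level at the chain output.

-35.3625 dBFS

Stage 1: overshoot 9 dB → 9/3 = 3 dB → -13 dBFS; +3 dB make-up → -10 dBFS.
Stage 2: -10 dBFS is 22 dB over -32 dBFS; at 20:1 that becomes 1.1 dB over, giving -30.9 dBFS.
Stage 3: -30.9 dBFS is 5.1 dB over -36 dBFS; at 8:1 that becomes 0.6375 dB over, giving -35.3625 dBFS.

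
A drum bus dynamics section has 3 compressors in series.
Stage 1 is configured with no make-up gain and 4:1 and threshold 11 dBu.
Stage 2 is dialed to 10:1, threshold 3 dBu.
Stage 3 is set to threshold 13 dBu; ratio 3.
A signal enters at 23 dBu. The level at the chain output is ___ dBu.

4.1 dBu

Stage 1: 23 dBu is 12 dB over 11 dBu; at 4:1 that becomes 3 dB over, giving 14 dBu.
Stage 2: 14 dBu is 11 dB over 3 dBu; at 10:1 that becomes 1.1 dB over, giving 4.1 dBu.
Stage 3: below threshold (4.1 ≤ 13); passes unchanged; output 4.1 dBu.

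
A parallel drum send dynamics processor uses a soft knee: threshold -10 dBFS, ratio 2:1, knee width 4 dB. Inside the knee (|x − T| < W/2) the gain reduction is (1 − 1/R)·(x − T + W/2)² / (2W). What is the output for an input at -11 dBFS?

x − T + W/2 = -11 − (-10) + 2 = 1.
GR = (1 − 1/2) × 1² / 8 = 0.5 × 1 / 8 = 0.0625 dB.
Output = -11 − 0.0625 = -11.0625 dBFS.

-11.0625 dBFS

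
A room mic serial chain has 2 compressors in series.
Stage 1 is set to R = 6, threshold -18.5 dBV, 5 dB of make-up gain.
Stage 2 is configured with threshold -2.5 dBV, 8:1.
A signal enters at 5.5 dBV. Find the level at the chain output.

-9.5 dBV

Stage 1: 5.5 dBV is 24 dB over -18.5 dBV; at 6:1 that becomes 4 dB over, giving -14.5 dBV; +5 dB make-up → -9.5 dBV.
Stage 2: below threshold (-9.5 ≤ -2.5); passes unchanged; output -9.5 dBV.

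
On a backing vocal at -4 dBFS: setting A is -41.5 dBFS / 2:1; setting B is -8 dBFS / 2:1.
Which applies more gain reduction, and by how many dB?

A, by 16.75 dB

A: overshoot 37.5 dB → output overshoot 18.75 dB → GR 18.75 dB.
B: overshoot 4 dB → output overshoot 2 dB → GR 2 dB.
A applies 16.75 dB more gain reduction.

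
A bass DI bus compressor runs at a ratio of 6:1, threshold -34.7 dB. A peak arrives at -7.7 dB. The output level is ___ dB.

Overshoot: -7.7 − (-34.7) = 27 dB.
6:1 compression reduces that to 27/6 = 4.5 dB over.
That puts the output at -30.2 dB.

-30.2 dB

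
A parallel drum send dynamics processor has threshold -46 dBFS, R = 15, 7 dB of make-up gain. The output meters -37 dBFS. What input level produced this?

-16 dBFS

Remove make-up: -37 − 7 = -44 dBFS.
The compressed level sits -44 − (-46) = 2 dB over threshold.
Input overshoot = R × output overshoot = 30 dB → input = -46 + 30 = -16 dBFS.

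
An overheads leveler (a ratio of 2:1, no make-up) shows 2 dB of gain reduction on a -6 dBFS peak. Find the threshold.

Gain reduction = -6 − (-8) = 2 dB; output overshoot = GR / (R − 1) = 2 / 1 = 2 dB.
Threshold = output − output overshoot = -8 − 2 = -10 dBFS.

-10 dBFS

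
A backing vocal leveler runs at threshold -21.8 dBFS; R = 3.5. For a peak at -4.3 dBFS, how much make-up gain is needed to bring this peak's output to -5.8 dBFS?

11 dB

Without make-up, output = threshold + overshoot/3.5 = -21.8 + 5 = -16.8 dBFS.
Gap to target: 11 dB.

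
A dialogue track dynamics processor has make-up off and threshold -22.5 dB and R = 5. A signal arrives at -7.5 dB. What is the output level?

Overshoot: -7.5 − (-22.5) = 15 dB.
At 5:1 the overshoot is divided by 5, leaving 3 dB above threshold.
Output = -22.5 + 3 = -19.5 dB.

-19.5 dB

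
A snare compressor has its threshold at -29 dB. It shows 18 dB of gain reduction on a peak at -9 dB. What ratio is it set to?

10:1

Input overshoot = -9 − (-29) = 20 dB.
Output overshoot = 20 − 18 = 2 dB.
Ratio = input overshoot / output overshoot = 20 / 2 = 10.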